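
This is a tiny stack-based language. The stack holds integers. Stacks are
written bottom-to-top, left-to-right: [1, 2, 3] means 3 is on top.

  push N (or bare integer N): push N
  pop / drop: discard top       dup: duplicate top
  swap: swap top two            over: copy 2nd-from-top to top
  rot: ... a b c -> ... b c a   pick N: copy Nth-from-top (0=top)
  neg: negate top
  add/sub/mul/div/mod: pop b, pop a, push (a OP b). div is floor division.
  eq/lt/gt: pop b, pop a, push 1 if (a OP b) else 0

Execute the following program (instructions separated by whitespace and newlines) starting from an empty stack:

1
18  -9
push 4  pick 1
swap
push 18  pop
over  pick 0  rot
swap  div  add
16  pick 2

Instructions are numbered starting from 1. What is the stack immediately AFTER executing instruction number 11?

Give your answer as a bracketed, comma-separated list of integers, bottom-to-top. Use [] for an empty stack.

Answer: [1, 18, -9, -9, -9, -9, 4]

Derivation:
Step 1 ('1'): [1]
Step 2 ('18'): [1, 18]
Step 3 ('-9'): [1, 18, -9]
Step 4 ('push 4'): [1, 18, -9, 4]
Step 5 ('pick 1'): [1, 18, -9, 4, -9]
Step 6 ('swap'): [1, 18, -9, -9, 4]
Step 7 ('push 18'): [1, 18, -9, -9, 4, 18]
Step 8 ('pop'): [1, 18, -9, -9, 4]
Step 9 ('over'): [1, 18, -9, -9, 4, -9]
Step 10 ('pick 0'): [1, 18, -9, -9, 4, -9, -9]
Step 11 ('rot'): [1, 18, -9, -9, -9, -9, 4]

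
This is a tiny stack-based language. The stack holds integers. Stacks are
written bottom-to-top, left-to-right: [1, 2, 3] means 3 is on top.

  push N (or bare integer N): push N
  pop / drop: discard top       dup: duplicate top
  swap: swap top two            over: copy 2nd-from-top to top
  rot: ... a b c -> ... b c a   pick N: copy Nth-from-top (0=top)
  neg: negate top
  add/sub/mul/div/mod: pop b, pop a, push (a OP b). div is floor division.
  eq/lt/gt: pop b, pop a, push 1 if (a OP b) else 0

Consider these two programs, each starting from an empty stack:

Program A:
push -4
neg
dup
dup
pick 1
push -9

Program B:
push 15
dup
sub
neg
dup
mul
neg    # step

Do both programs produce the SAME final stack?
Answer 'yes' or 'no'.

Program A trace:
  After 'push -4': [-4]
  After 'neg': [4]
  After 'dup': [4, 4]
  After 'dup': [4, 4, 4]
  After 'pick 1': [4, 4, 4, 4]
  After 'push -9': [4, 4, 4, 4, -9]
Program A final stack: [4, 4, 4, 4, -9]

Program B trace:
  After 'push 15': [15]
  After 'dup': [15, 15]
  After 'sub': [0]
  After 'neg': [0]
  After 'dup': [0, 0]
  After 'mul': [0]
  After 'neg': [0]
Program B final stack: [0]
Same: no

Answer: no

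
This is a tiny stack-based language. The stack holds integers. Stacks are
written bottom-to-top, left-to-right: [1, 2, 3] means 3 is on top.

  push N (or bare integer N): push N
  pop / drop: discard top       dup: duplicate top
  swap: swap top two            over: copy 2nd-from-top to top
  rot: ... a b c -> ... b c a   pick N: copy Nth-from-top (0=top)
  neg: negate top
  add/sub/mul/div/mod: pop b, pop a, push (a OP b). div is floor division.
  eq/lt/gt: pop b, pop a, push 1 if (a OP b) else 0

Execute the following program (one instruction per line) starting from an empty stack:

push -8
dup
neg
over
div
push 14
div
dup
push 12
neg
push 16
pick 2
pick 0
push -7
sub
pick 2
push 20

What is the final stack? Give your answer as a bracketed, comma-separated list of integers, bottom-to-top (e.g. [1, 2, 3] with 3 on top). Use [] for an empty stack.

Answer: [-8, -1, -1, -12, 16, -1, 6, 16, 20]

Derivation:
After 'push -8': [-8]
After 'dup': [-8, -8]
After 'neg': [-8, 8]
After 'over': [-8, 8, -8]
After 'div': [-8, -1]
After 'push 14': [-8, -1, 14]
After 'div': [-8, -1]
After 'dup': [-8, -1, -1]
After 'push 12': [-8, -1, -1, 12]
After 'neg': [-8, -1, -1, -12]
After 'push 16': [-8, -1, -1, -12, 16]
After 'pick 2': [-8, -1, -1, -12, 16, -1]
After 'pick 0': [-8, -1, -1, -12, 16, -1, -1]
After 'push -7': [-8, -1, -1, -12, 16, -1, -1, -7]
After 'sub': [-8, -1, -1, -12, 16, -1, 6]
After 'pick 2': [-8, -1, -1, -12, 16, -1, 6, 16]
After 'push 20': [-8, -1, -1, -12, 16, -1, 6, 16, 20]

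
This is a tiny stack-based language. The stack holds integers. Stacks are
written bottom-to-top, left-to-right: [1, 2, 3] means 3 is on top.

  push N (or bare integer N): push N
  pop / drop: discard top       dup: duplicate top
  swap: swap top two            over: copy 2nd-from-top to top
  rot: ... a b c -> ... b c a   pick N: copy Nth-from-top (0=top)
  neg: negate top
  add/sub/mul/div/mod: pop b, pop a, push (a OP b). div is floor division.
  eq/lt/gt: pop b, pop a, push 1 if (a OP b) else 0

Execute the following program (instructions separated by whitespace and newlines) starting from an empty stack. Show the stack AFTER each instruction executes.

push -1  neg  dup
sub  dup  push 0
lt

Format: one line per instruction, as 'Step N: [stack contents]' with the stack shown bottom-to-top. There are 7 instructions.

Step 1: [-1]
Step 2: [1]
Step 3: [1, 1]
Step 4: [0]
Step 5: [0, 0]
Step 6: [0, 0, 0]
Step 7: [0, 0]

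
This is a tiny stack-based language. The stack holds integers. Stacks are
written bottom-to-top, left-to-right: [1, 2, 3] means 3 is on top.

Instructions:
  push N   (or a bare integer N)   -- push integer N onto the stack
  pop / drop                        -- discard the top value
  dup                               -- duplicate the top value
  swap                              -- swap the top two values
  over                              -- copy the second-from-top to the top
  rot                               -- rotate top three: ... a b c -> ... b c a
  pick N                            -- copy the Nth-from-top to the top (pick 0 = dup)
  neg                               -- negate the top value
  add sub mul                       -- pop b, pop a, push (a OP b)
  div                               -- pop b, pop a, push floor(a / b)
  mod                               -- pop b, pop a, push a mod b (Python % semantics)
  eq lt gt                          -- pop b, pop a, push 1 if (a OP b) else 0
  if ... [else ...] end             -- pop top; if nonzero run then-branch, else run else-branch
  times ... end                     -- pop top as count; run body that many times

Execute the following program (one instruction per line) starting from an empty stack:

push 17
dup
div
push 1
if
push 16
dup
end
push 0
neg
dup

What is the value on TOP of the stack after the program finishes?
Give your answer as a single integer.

After 'push 17': [17]
After 'dup': [17, 17]
After 'div': [1]
After 'push 1': [1, 1]
After 'if': [1]
After 'push 16': [1, 16]
After 'dup': [1, 16, 16]
After 'push 0': [1, 16, 16, 0]
After 'neg': [1, 16, 16, 0]
After 'dup': [1, 16, 16, 0, 0]

Answer: 0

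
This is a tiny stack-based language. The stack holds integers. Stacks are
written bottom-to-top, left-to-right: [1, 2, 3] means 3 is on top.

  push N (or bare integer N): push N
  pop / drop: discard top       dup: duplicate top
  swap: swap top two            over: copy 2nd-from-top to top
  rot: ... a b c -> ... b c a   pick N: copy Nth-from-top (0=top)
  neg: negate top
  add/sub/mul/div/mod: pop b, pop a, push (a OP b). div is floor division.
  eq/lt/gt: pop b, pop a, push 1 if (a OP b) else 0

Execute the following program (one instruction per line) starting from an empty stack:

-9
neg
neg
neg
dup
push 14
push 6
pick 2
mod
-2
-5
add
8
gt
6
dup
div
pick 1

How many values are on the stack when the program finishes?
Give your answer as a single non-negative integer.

Answer: 7

Derivation:
After 'push -9': stack = [-9] (depth 1)
After 'neg': stack = [9] (depth 1)
After 'neg': stack = [-9] (depth 1)
After 'neg': stack = [9] (depth 1)
After 'dup': stack = [9, 9] (depth 2)
After 'push 14': stack = [9, 9, 14] (depth 3)
After 'push 6': stack = [9, 9, 14, 6] (depth 4)
After 'pick 2': stack = [9, 9, 14, 6, 9] (depth 5)
After 'mod': stack = [9, 9, 14, 6] (depth 4)
After 'push -2': stack = [9, 9, 14, 6, -2] (depth 5)
After 'push -5': stack = [9, 9, 14, 6, -2, -5] (depth 6)
After 'add': stack = [9, 9, 14, 6, -7] (depth 5)
After 'push 8': stack = [9, 9, 14, 6, -7, 8] (depth 6)
After 'gt': stack = [9, 9, 14, 6, 0] (depth 5)
After 'push 6': stack = [9, 9, 14, 6, 0, 6] (depth 6)
After 'dup': stack = [9, 9, 14, 6, 0, 6, 6] (depth 7)
After 'div': stack = [9, 9, 14, 6, 0, 1] (depth 6)
After 'pick 1': stack = [9, 9, 14, 6, 0, 1, 0] (depth 7)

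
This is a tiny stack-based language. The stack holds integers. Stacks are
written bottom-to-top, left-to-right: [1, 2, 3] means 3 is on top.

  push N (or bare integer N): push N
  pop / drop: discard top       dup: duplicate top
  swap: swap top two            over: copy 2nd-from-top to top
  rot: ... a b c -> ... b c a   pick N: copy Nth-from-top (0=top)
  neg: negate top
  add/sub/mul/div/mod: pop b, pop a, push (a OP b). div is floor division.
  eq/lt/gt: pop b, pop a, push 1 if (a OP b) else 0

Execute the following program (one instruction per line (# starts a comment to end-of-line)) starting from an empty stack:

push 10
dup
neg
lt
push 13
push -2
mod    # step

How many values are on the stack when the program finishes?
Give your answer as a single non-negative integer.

After 'push 10': stack = [10] (depth 1)
After 'dup': stack = [10, 10] (depth 2)
After 'neg': stack = [10, -10] (depth 2)
After 'lt': stack = [0] (depth 1)
After 'push 13': stack = [0, 13] (depth 2)
After 'push -2': stack = [0, 13, -2] (depth 3)
After 'mod': stack = [0, -1] (depth 2)

Answer: 2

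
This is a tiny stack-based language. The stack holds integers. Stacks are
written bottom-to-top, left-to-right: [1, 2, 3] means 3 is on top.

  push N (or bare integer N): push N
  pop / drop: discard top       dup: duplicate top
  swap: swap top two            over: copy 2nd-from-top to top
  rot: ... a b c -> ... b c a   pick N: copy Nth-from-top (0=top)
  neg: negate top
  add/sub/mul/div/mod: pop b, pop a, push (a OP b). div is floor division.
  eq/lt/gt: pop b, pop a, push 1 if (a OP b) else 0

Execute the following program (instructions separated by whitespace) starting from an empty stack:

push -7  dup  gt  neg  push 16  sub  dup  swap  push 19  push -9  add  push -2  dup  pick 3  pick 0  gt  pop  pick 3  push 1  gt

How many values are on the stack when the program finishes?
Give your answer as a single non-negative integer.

After 'push -7': stack = [-7] (depth 1)
After 'dup': stack = [-7, -7] (depth 2)
After 'gt': stack = [0] (depth 1)
After 'neg': stack = [0] (depth 1)
After 'push 16': stack = [0, 16] (depth 2)
After 'sub': stack = [-16] (depth 1)
After 'dup': stack = [-16, -16] (depth 2)
After 'swap': stack = [-16, -16] (depth 2)
After 'push 19': stack = [-16, -16, 19] (depth 3)
After 'push -9': stack = [-16, -16, 19, -9] (depth 4)
After 'add': stack = [-16, -16, 10] (depth 3)
After 'push -2': stack = [-16, -16, 10, -2] (depth 4)
After 'dup': stack = [-16, -16, 10, -2, -2] (depth 5)
After 'pick 3': stack = [-16, -16, 10, -2, -2, -16] (depth 6)
After 'pick 0': stack = [-16, -16, 10, -2, -2, -16, -16] (depth 7)
After 'gt': stack = [-16, -16, 10, -2, -2, 0] (depth 6)
After 'pop': stack = [-16, -16, 10, -2, -2] (depth 5)
After 'pick 3': stack = [-16, -16, 10, -2, -2, -16] (depth 6)
After 'push 1': stack = [-16, -16, 10, -2, -2, -16, 1] (depth 7)
After 'gt': stack = [-16, -16, 10, -2, -2, 0] (depth 6)

Answer: 6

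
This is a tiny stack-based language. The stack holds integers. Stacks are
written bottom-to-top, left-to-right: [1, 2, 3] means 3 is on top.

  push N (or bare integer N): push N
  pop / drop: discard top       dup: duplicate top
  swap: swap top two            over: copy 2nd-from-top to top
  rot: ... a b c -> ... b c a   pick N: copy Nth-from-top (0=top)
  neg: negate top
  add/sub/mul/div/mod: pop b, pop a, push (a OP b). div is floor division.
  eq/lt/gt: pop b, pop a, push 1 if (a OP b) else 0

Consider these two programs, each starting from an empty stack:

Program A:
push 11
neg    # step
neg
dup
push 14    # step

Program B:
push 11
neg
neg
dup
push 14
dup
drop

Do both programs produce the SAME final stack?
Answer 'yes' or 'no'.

Answer: yes

Derivation:
Program A trace:
  After 'push 11': [11]
  After 'neg': [-11]
  After 'neg': [11]
  After 'dup': [11, 11]
  After 'push 14': [11, 11, 14]
Program A final stack: [11, 11, 14]

Program B trace:
  After 'push 11': [11]
  After 'neg': [-11]
  After 'neg': [11]
  After 'dup': [11, 11]
  After 'push 14': [11, 11, 14]
  After 'dup': [11, 11, 14, 14]
  After 'drop': [11, 11, 14]
Program B final stack: [11, 11, 14]
Same: yes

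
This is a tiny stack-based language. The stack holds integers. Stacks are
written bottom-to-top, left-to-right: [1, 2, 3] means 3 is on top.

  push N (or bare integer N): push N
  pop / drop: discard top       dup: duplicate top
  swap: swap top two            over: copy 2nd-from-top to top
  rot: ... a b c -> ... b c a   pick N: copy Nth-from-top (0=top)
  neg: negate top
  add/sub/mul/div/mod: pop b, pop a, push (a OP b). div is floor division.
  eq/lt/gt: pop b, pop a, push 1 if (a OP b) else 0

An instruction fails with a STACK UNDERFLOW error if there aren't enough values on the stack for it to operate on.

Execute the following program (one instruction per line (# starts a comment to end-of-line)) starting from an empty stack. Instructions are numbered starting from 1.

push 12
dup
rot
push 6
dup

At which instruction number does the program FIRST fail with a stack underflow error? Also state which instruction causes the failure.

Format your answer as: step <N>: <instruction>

Answer: step 3: rot

Derivation:
Step 1 ('push 12'): stack = [12], depth = 1
Step 2 ('dup'): stack = [12, 12], depth = 2
Step 3 ('rot'): needs 3 value(s) but depth is 2 — STACK UNDERFLOW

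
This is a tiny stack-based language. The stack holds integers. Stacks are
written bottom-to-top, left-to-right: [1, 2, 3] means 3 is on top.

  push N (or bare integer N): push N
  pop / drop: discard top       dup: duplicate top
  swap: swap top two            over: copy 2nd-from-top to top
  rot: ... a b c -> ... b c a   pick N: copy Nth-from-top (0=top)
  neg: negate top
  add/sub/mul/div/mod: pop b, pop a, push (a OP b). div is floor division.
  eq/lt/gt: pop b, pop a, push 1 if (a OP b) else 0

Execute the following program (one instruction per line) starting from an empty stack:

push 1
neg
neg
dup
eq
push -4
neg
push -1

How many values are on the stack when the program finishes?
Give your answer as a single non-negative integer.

Answer: 3

Derivation:
After 'push 1': stack = [1] (depth 1)
After 'neg': stack = [-1] (depth 1)
After 'neg': stack = [1] (depth 1)
After 'dup': stack = [1, 1] (depth 2)
After 'eq': stack = [1] (depth 1)
After 'push -4': stack = [1, -4] (depth 2)
After 'neg': stack = [1, 4] (depth 2)
After 'push -1': stack = [1, 4, -1] (depth 3)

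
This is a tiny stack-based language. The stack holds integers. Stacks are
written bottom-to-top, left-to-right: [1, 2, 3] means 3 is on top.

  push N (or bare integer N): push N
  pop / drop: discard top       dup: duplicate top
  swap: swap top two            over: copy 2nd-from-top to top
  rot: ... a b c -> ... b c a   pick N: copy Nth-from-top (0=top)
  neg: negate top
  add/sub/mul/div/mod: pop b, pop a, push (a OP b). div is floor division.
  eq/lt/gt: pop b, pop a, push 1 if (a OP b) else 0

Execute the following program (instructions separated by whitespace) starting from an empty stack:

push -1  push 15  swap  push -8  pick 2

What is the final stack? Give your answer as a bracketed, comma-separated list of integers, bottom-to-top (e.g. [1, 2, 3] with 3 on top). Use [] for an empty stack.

After 'push -1': [-1]
After 'push 15': [-1, 15]
After 'swap': [15, -1]
After 'push -8': [15, -1, -8]
After 'pick 2': [15, -1, -8, 15]

Answer: [15, -1, -8, 15]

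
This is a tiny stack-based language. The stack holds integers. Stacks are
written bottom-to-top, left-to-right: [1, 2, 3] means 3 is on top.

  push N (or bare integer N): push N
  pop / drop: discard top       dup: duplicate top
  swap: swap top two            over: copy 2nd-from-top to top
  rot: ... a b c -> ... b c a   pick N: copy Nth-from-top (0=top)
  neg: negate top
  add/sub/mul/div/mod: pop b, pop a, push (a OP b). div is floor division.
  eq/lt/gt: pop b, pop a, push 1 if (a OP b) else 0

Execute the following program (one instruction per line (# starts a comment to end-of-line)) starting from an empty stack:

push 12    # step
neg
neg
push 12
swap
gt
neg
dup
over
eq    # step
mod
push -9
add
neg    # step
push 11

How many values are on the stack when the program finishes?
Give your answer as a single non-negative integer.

After 'push 12': stack = [12] (depth 1)
After 'neg': stack = [-12] (depth 1)
After 'neg': stack = [12] (depth 1)
After 'push 12': stack = [12, 12] (depth 2)
After 'swap': stack = [12, 12] (depth 2)
After 'gt': stack = [0] (depth 1)
After 'neg': stack = [0] (depth 1)
After 'dup': stack = [0, 0] (depth 2)
After 'over': stack = [0, 0, 0] (depth 3)
After 'eq': stack = [0, 1] (depth 2)
After 'mod': stack = [0] (depth 1)
After 'push -9': stack = [0, -9] (depth 2)
After 'add': stack = [-9] (depth 1)
After 'neg': stack = [9] (depth 1)
After 'push 11': stack = [9, 11] (depth 2)

Answer: 2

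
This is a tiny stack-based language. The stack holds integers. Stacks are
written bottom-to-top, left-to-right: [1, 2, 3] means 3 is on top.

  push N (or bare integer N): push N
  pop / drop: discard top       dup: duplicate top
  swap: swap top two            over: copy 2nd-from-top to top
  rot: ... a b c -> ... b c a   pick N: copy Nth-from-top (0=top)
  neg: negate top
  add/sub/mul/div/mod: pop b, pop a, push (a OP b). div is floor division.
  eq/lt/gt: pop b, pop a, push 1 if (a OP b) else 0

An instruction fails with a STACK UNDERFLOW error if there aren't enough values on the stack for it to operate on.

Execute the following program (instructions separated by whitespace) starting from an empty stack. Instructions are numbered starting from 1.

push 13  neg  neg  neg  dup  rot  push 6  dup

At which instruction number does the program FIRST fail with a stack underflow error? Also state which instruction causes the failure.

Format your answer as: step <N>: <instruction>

Answer: step 6: rot

Derivation:
Step 1 ('push 13'): stack = [13], depth = 1
Step 2 ('neg'): stack = [-13], depth = 1
Step 3 ('neg'): stack = [13], depth = 1
Step 4 ('neg'): stack = [-13], depth = 1
Step 5 ('dup'): stack = [-13, -13], depth = 2
Step 6 ('rot'): needs 3 value(s) but depth is 2 — STACK UNDERFLOW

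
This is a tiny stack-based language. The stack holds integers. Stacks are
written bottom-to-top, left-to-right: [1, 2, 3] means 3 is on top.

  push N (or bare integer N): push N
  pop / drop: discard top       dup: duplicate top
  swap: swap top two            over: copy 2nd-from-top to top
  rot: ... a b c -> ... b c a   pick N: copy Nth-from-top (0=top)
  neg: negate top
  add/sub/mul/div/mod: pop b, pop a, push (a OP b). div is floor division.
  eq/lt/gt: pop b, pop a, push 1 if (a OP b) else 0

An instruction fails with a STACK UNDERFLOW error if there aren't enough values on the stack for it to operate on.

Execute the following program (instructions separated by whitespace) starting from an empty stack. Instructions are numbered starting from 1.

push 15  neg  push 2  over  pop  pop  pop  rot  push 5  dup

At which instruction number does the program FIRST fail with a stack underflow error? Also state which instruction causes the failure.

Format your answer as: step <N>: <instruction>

Answer: step 8: rot

Derivation:
Step 1 ('push 15'): stack = [15], depth = 1
Step 2 ('neg'): stack = [-15], depth = 1
Step 3 ('push 2'): stack = [-15, 2], depth = 2
Step 4 ('over'): stack = [-15, 2, -15], depth = 3
Step 5 ('pop'): stack = [-15, 2], depth = 2
Step 6 ('pop'): stack = [-15], depth = 1
Step 7 ('pop'): stack = [], depth = 0
Step 8 ('rot'): needs 3 value(s) but depth is 0 — STACK UNDERFLOW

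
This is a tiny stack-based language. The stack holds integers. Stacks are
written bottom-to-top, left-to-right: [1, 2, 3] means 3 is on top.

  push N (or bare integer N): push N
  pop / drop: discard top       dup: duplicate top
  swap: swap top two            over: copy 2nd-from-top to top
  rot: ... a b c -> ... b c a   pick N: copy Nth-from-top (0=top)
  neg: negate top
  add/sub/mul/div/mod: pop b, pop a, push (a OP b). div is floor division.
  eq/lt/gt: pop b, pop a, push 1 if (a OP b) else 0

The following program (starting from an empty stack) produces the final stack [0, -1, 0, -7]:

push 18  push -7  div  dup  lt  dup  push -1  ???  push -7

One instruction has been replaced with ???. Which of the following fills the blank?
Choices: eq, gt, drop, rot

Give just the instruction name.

Answer: rot

Derivation:
Stack before ???: [0, 0, -1]
Stack after ???:  [0, -1, 0]
Checking each choice:
  eq: produces [0, 0, -7]
  gt: produces [0, 1, -7]
  drop: produces [0, 0, -7]
  rot: MATCH


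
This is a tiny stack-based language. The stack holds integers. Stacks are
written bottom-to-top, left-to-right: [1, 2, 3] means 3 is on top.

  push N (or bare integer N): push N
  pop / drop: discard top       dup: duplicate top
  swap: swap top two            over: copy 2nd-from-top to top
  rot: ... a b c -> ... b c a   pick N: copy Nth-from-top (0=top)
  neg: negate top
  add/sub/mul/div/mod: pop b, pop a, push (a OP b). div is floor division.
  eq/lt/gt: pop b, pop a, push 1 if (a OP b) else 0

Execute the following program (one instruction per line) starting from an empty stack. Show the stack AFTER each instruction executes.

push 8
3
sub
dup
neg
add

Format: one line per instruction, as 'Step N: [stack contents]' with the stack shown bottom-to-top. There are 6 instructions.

Step 1: [8]
Step 2: [8, 3]
Step 3: [5]
Step 4: [5, 5]
Step 5: [5, -5]
Step 6: [0]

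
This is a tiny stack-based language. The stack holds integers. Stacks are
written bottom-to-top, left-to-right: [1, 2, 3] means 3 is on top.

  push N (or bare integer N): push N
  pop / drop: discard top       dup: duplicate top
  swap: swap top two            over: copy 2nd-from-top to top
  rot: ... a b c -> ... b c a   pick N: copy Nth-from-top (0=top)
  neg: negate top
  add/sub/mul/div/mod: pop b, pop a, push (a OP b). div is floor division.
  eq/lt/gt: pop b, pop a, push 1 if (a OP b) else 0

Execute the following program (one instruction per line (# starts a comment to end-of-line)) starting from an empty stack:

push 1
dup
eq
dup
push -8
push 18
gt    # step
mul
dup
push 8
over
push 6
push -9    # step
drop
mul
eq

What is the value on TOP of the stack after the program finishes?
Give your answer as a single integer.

Answer: 0

Derivation:
After 'push 1': [1]
After 'dup': [1, 1]
After 'eq': [1]
After 'dup': [1, 1]
After 'push -8': [1, 1, -8]
After 'push 18': [1, 1, -8, 18]
After 'gt': [1, 1, 0]
After 'mul': [1, 0]
After 'dup': [1, 0, 0]
After 'push 8': [1, 0, 0, 8]
After 'over': [1, 0, 0, 8, 0]
After 'push 6': [1, 0, 0, 8, 0, 6]
After 'push -9': [1, 0, 0, 8, 0, 6, -9]
After 'drop': [1, 0, 0, 8, 0, 6]
After 'mul': [1, 0, 0, 8, 0]
After 'eq': [1, 0, 0, 0]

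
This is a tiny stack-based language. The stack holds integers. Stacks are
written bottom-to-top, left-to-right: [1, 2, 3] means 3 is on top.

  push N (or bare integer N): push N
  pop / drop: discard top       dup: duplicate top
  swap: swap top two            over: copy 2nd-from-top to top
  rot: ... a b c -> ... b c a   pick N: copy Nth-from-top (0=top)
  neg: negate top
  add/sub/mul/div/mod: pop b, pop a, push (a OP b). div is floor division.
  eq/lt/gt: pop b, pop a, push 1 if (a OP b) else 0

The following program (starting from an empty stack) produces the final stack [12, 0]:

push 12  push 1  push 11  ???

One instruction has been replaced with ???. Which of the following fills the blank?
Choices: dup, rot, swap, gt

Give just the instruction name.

Stack before ???: [12, 1, 11]
Stack after ???:  [12, 0]
Checking each choice:
  dup: produces [12, 1, 11, 11]
  rot: produces [1, 11, 12]
  swap: produces [12, 11, 1]
  gt: MATCH


Answer: gt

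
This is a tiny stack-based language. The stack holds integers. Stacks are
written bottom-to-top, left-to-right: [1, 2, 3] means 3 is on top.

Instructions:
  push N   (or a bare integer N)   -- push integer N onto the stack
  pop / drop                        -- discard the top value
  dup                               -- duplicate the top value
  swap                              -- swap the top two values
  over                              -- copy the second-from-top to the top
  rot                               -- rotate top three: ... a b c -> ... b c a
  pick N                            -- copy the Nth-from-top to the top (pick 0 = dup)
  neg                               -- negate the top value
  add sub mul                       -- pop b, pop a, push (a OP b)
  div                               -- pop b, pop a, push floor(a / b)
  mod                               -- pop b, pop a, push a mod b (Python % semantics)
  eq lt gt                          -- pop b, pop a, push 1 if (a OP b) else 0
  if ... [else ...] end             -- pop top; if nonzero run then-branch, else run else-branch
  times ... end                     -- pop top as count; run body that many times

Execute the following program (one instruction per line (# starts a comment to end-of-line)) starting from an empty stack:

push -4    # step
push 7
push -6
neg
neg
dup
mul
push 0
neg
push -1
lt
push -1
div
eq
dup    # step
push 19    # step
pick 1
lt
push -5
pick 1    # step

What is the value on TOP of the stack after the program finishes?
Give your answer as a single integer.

After 'push -4': [-4]
After 'push 7': [-4, 7]
After 'push -6': [-4, 7, -6]
After 'neg': [-4, 7, 6]
After 'neg': [-4, 7, -6]
After 'dup': [-4, 7, -6, -6]
After 'mul': [-4, 7, 36]
After 'push 0': [-4, 7, 36, 0]
After 'neg': [-4, 7, 36, 0]
After 'push -1': [-4, 7, 36, 0, -1]
After 'lt': [-4, 7, 36, 0]
After 'push -1': [-4, 7, 36, 0, -1]
After 'div': [-4, 7, 36, 0]
After 'eq': [-4, 7, 0]
After 'dup': [-4, 7, 0, 0]
After 'push 19': [-4, 7, 0, 0, 19]
After 'pick 1': [-4, 7, 0, 0, 19, 0]
After 'lt': [-4, 7, 0, 0, 0]
After 'push -5': [-4, 7, 0, 0, 0, -5]
After 'pick 1': [-4, 7, 0, 0, 0, -5, 0]

Answer: 0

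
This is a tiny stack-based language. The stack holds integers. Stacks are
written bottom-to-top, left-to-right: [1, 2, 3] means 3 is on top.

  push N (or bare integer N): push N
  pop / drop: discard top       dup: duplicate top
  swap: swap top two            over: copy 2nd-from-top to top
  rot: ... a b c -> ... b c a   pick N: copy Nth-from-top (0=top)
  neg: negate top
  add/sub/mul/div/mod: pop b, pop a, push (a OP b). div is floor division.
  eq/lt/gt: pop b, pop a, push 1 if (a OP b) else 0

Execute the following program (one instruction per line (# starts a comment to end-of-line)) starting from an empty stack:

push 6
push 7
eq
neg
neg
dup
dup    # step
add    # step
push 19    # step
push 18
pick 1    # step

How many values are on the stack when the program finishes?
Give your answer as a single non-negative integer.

Answer: 5

Derivation:
After 'push 6': stack = [6] (depth 1)
After 'push 7': stack = [6, 7] (depth 2)
After 'eq': stack = [0] (depth 1)
After 'neg': stack = [0] (depth 1)
After 'neg': stack = [0] (depth 1)
After 'dup': stack = [0, 0] (depth 2)
After 'dup': stack = [0, 0, 0] (depth 3)
After 'add': stack = [0, 0] (depth 2)
After 'push 19': stack = [0, 0, 19] (depth 3)
After 'push 18': stack = [0, 0, 19, 18] (depth 4)
After 'pick 1': stack = [0, 0, 19, 18, 19] (depth 5)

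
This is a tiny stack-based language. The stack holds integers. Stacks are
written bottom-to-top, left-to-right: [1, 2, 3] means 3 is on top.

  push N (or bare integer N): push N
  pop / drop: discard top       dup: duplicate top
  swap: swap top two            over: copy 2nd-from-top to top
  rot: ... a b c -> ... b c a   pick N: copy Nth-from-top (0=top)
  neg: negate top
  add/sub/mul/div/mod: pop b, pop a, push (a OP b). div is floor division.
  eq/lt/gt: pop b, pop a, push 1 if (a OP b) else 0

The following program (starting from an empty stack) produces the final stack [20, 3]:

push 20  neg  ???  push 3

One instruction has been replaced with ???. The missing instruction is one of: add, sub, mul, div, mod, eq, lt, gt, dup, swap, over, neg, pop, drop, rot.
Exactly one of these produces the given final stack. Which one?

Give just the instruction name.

Answer: neg

Derivation:
Stack before ???: [-20]
Stack after ???:  [20]
The instruction that transforms [-20] -> [20] is: neg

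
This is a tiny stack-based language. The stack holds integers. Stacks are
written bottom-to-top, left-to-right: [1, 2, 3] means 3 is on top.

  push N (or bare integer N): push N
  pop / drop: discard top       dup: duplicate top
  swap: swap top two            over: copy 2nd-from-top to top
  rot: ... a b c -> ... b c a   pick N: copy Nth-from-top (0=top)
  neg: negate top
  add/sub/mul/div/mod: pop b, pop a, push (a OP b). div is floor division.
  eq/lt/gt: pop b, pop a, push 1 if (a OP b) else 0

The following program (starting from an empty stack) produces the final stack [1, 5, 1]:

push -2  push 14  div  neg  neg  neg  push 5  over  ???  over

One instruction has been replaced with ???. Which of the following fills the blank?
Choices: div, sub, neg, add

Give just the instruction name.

Stack before ???: [1, 5, 1]
Stack after ???:  [1, 5]
Checking each choice:
  div: MATCH
  sub: produces [1, 4, 1]
  neg: produces [1, 5, -1, 5]
  add: produces [1, 6, 1]


Answer: div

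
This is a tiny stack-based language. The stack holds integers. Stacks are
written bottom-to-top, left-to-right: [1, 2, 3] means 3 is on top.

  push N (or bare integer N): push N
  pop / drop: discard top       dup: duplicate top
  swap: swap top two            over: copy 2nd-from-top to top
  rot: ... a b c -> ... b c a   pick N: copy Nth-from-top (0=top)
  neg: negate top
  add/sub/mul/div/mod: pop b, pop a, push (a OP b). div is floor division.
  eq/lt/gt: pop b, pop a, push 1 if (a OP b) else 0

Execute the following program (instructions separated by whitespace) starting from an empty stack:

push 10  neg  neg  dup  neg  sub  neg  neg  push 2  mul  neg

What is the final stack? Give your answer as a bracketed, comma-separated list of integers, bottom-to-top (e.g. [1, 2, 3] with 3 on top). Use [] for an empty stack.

After 'push 10': [10]
After 'neg': [-10]
After 'neg': [10]
After 'dup': [10, 10]
After 'neg': [10, -10]
After 'sub': [20]
After 'neg': [-20]
After 'neg': [20]
After 'push 2': [20, 2]
After 'mul': [40]
After 'neg': [-40]

Answer: [-40]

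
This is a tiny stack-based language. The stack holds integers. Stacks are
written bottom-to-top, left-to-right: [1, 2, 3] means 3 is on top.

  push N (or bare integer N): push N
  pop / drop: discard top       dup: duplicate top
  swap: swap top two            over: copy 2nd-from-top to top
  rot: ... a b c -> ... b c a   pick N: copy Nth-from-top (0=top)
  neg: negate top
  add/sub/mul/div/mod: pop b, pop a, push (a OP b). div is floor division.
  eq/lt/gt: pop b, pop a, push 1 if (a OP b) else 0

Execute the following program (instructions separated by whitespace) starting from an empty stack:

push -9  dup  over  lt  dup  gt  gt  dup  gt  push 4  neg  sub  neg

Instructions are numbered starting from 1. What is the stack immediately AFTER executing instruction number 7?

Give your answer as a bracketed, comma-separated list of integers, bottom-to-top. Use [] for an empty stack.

Answer: [0]

Derivation:
Step 1 ('push -9'): [-9]
Step 2 ('dup'): [-9, -9]
Step 3 ('over'): [-9, -9, -9]
Step 4 ('lt'): [-9, 0]
Step 5 ('dup'): [-9, 0, 0]
Step 6 ('gt'): [-9, 0]
Step 7 ('gt'): [0]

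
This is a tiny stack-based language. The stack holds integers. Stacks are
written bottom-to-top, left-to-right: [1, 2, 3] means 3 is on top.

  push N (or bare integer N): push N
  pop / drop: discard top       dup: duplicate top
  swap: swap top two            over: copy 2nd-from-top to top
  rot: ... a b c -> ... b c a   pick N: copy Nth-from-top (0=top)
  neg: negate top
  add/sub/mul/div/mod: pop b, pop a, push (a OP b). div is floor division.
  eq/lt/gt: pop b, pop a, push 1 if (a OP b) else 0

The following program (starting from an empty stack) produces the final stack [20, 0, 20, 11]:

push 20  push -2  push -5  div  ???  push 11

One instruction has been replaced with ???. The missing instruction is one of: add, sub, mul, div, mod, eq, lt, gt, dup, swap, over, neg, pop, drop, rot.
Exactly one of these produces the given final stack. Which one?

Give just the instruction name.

Stack before ???: [20, 0]
Stack after ???:  [20, 0, 20]
The instruction that transforms [20, 0] -> [20, 0, 20] is: over

Answer: over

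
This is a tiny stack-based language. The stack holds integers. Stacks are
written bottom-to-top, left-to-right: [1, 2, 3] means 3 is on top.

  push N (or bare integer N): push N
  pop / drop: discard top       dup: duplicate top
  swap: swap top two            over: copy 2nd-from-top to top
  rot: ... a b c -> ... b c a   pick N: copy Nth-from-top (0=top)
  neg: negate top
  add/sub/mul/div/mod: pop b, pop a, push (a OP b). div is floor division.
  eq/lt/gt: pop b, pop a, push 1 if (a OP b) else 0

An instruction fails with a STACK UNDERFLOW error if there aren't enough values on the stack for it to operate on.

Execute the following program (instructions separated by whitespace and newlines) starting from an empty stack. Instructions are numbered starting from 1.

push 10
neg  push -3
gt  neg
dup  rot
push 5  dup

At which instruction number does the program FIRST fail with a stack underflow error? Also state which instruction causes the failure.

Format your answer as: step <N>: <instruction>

Step 1 ('push 10'): stack = [10], depth = 1
Step 2 ('neg'): stack = [-10], depth = 1
Step 3 ('push -3'): stack = [-10, -3], depth = 2
Step 4 ('gt'): stack = [0], depth = 1
Step 5 ('neg'): stack = [0], depth = 1
Step 6 ('dup'): stack = [0, 0], depth = 2
Step 7 ('rot'): needs 3 value(s) but depth is 2 — STACK UNDERFLOW

Answer: step 7: rot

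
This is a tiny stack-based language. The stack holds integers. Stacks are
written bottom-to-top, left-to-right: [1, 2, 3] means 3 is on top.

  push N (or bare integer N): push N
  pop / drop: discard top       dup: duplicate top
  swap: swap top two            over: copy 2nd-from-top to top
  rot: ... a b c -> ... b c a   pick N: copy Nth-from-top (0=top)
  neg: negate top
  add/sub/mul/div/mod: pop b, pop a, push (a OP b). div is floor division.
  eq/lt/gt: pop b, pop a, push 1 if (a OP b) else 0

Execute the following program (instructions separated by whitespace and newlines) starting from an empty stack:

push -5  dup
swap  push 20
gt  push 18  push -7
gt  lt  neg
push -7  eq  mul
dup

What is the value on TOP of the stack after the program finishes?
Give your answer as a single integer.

After 'push -5': [-5]
After 'dup': [-5, -5]
After 'swap': [-5, -5]
After 'push 20': [-5, -5, 20]
After 'gt': [-5, 0]
After 'push 18': [-5, 0, 18]
After 'push -7': [-5, 0, 18, -7]
After 'gt': [-5, 0, 1]
After 'lt': [-5, 1]
After 'neg': [-5, -1]
After 'push -7': [-5, -1, -7]
After 'eq': [-5, 0]
After 'mul': [0]
After 'dup': [0, 0]

Answer: 0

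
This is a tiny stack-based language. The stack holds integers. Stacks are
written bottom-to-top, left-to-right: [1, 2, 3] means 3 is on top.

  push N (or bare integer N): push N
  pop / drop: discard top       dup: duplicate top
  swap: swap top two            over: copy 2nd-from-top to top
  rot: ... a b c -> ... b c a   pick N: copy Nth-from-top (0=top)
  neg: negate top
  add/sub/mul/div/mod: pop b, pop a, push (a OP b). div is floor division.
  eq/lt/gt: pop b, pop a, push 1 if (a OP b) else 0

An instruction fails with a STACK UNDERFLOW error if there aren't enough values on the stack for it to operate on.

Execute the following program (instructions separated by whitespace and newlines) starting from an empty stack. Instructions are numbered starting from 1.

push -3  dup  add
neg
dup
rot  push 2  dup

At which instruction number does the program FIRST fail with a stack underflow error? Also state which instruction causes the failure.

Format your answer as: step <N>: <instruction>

Step 1 ('push -3'): stack = [-3], depth = 1
Step 2 ('dup'): stack = [-3, -3], depth = 2
Step 3 ('add'): stack = [-6], depth = 1
Step 4 ('neg'): stack = [6], depth = 1
Step 5 ('dup'): stack = [6, 6], depth = 2
Step 6 ('rot'): needs 3 value(s) but depth is 2 — STACK UNDERFLOW

Answer: step 6: rot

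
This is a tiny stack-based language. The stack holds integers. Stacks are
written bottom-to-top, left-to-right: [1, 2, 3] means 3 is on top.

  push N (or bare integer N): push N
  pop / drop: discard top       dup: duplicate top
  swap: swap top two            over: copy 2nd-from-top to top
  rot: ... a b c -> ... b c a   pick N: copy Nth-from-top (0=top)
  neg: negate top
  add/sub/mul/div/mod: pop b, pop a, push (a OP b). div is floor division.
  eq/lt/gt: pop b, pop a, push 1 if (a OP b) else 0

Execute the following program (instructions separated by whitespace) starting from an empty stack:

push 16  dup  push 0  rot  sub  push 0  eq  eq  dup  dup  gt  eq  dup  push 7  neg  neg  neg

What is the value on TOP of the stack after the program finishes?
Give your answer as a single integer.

After 'push 16': [16]
After 'dup': [16, 16]
After 'push 0': [16, 16, 0]
After 'rot': [16, 0, 16]
After 'sub': [16, -16]
After 'push 0': [16, -16, 0]
After 'eq': [16, 0]
After 'eq': [0]
After 'dup': [0, 0]
After 'dup': [0, 0, 0]
After 'gt': [0, 0]
After 'eq': [1]
After 'dup': [1, 1]
After 'push 7': [1, 1, 7]
After 'neg': [1, 1, -7]
After 'neg': [1, 1, 7]
After 'neg': [1, 1, -7]

Answer: -7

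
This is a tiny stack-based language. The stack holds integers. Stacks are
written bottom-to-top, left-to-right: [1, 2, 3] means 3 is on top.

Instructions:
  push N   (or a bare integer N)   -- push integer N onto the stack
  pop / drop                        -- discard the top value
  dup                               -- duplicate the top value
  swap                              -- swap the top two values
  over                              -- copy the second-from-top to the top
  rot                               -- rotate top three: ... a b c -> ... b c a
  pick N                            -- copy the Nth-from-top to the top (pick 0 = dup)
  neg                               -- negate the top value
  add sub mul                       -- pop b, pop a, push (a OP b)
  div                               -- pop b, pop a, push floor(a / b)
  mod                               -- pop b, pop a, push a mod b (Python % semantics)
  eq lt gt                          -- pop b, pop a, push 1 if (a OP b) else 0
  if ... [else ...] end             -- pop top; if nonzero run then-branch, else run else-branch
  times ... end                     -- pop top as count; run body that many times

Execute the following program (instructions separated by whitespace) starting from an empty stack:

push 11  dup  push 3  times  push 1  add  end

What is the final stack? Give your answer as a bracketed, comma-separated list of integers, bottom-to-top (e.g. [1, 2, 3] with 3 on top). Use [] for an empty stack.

Answer: [11, 14]

Derivation:
After 'push 11': [11]
After 'dup': [11, 11]
After 'push 3': [11, 11, 3]
After 'times': [11, 11]
After 'push 1': [11, 11, 1]
After 'add': [11, 12]
After 'push 1': [11, 12, 1]
After 'add': [11, 13]
After 'push 1': [11, 13, 1]
After 'add': [11, 14]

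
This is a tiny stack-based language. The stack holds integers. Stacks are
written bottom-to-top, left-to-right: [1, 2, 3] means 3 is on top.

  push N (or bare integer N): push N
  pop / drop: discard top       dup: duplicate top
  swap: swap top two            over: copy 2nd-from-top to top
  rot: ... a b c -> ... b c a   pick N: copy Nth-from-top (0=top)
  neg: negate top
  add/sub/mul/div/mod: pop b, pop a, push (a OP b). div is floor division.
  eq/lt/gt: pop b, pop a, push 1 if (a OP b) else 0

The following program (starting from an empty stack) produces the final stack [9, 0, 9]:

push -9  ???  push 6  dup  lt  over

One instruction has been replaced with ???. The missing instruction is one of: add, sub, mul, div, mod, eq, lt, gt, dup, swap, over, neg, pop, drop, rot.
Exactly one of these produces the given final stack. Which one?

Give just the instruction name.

Answer: neg

Derivation:
Stack before ???: [-9]
Stack after ???:  [9]
The instruction that transforms [-9] -> [9] is: neg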